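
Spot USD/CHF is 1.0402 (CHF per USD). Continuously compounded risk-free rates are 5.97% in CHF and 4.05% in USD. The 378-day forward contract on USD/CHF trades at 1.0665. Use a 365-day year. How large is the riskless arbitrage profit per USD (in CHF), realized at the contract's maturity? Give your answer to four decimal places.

Fair forward: F* = S·e^(carry·T), with carry = (r_CHF − r_USD) = 0.0597 − 0.0405 = 0.0192
F* = 1.0402 · e^(0.0192 × 378/365) = 1.0402 · e^0.019884 = 1.0402 × 1.020083 = 1.0611
Market 1.0665 > fair 1.0611: forward overpriced → cash-and-carry (buy spot, short the forward).
At maturity, profit = |F_mkt − F*| = |1.0665 − 1.0611| = 0.0054 per USD (in CHF)

0.0054 per USD (in CHF)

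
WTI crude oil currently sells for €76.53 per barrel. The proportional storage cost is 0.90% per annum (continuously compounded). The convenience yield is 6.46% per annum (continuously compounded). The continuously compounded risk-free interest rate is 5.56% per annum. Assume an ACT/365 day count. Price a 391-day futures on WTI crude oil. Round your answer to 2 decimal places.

Net carry = r + u − y = 0.0556 + 0.0090 − 0.0646 = -0.0000
F = S·e^((r+u−y)T) = 76.53 · e^(-0.0000 × 391/365) = 76.53 · e^-0.000000
= 76.53 × 1.000000 = €76.53 per barrel

€76.53 per barrel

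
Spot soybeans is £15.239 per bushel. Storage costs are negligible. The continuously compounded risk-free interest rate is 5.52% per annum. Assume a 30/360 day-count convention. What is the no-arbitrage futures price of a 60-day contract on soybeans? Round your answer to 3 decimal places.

£15.380 per bushel

F = S·e^(rT) = 15.239 · e^(0.0552 × 60/360) = 15.239 · e^0.009200
= 15.239 × 1.009242 = £15.380 per bushel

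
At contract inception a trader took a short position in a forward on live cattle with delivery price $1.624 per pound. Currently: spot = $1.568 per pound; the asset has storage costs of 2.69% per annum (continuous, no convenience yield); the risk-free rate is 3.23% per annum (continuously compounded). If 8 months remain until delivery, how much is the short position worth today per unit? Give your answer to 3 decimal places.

Current fair forward for the remaining 8 months: F = S·e^((r + u)·T), (r + u) = 0.0323 + 0.0269 = 0.0592
F = 1.568 · e^(0.0592 × 8/12) = 1.568 × 1.040256 = 1.6311
Value of long forward = (F − K)·e^(−rT) = (1.6311 − 1.624) · e^(−0.0323·8/12)
= 0.0071 × 0.978697 = 0.007
Short position value = −(long value) = -$0.007

-$0.007 per pound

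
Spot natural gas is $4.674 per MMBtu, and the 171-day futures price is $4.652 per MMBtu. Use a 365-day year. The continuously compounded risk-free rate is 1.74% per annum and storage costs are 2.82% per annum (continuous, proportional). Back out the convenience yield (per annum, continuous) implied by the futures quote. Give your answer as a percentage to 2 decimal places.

F = S·e^((r+u−y)T) ⇒ (r+u−y) = ln(F/S)/T
ln(4.652/4.674) = -0.004718; /T ⇒ -0.010071
y = r + u − ln(F/S)/T = 0.0174 + 0.0282 + 0.010071 = 0.055671
y = 5.57%

5.57%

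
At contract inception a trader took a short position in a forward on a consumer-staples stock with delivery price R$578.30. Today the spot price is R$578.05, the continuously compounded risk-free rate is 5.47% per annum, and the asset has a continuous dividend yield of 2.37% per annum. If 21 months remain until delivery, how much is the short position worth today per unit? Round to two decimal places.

-R$29.06

Current fair forward for the remaining 21 months: F = S·e^((r − q)·T), (r − q) = 0.0547 − 0.0237 = 0.0310
F = 578.05 · e^(0.0310 × 21/12) = 578.05 × 1.055749 = 610.2757
Value of long forward = (F − K)·e^(−rT) = (610.2757 − 578.30) · e^(−0.0547·21/12)
= 31.9757 × 0.908714 = 29.06
Short position value = −(long value) = -R$29.06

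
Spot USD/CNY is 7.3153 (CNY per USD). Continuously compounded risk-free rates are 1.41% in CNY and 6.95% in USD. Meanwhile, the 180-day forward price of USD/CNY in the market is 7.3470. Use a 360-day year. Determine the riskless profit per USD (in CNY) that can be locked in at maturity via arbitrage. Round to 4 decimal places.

Fair forward: F* = S·e^(carry·T), with carry = (r_CNY − r_USD) = 0.0141 − 0.0695 = -0.0554
F* = 7.3153 · e^(-0.0554 × 180/360) = 7.3153 · e^-0.027700 = 7.3153 × 0.972680 = 7.1154
Market 7.3470 > fair 7.1154: forward overpriced → cash-and-carry (buy spot, short the forward).
At maturity, profit = |F_mkt − F*| = |7.3470 − 7.1154| = 0.2316 per USD (in CNY)

0.2316 per USD (in CNY)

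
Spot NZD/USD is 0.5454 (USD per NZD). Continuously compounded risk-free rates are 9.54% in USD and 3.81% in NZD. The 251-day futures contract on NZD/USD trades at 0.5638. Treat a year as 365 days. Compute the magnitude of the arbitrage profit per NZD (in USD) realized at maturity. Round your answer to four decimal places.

0.0035 per NZD (in USD)

Fair futures: F* = S·e^(carry·T), with carry = (r_USD − r_NZD) = 0.0954 − 0.0381 = 0.0573
F* = 0.5454 · e^(0.0573 × 251/365) = 0.5454 · e^0.039404 = 0.5454 × 1.040191 = 0.5673
Market 0.5638 < fair 0.5673: forward underpriced → reverse cash-and-carry (short spot, go long the forward).
At maturity, profit = |F_mkt − F*| = |0.5638 − 0.5673| = 0.0035 per NZD (in USD)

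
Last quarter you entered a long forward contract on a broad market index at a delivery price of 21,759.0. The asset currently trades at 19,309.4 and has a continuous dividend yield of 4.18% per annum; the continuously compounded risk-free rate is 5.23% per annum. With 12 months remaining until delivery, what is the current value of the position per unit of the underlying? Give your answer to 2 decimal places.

-2131.35

Current fair forward for the remaining 12 months: F = S·e^((r − q)·T), (r − q) = 0.0523 − 0.0418 = 0.0105
F = 19309.4 · e^(0.0105 × 12/12) = 19309.4 × 1.01055532 = 19513.2169
Value of long forward = (F − K)·e^(−rT) = (19513.2169 − 21759.0) · e^(−0.0523·12/12)
= -2245.7831 × 0.94904411 = -2131.35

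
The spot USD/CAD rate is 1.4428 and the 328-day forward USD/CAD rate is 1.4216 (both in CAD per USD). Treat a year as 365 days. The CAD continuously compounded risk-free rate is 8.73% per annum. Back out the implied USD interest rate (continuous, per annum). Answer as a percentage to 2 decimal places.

10.38%

F = S·e^((r_CAD − r_USD)T) ⇒ r_USD = r_CAD − ln(F/S)/T
ln(1.4216/1.4428) = -0.014803; /(328/365) = -0.016473
r_USD = 0.0873 + 0.016473 = 0.103773
r_USD = 10.38%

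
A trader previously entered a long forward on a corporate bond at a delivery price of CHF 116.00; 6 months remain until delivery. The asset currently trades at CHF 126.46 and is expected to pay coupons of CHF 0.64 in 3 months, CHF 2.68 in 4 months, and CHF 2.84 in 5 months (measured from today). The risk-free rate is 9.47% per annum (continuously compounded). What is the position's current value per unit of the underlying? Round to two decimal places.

PV(remaining coupons) I = 0.64·e^(−0.0947·3/12) + 2.68·e^(−0.0947·4/12) + 2.84·e^(−0.0947·5/12) = 5.9519
Current forward F = (S − I)·e^(rT) = (126.46 − 5.9519)·e^(0.0947·6/12) = 120.5081 × 1.048489 = 126.3514
Value (long) = (F − K)·e^(−rT) = (126.3514 − 116.00) × 0.953754 = 9.8727
Value = CHF 9.87

CHF 9.87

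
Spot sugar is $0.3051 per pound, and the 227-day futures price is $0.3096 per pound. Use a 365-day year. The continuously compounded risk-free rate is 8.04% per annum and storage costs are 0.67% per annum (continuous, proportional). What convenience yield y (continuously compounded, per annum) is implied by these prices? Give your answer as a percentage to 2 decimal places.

6.36%

F = S·e^((r+u−y)T) ⇒ (r+u−y) = ln(F/S)/T
ln(0.3096/0.3051) = 0.014642; /T ⇒ 0.023543
y = r + u − ln(F/S)/T = 0.0804 + 0.0067 − 0.023543 = 0.063557
y = 6.36%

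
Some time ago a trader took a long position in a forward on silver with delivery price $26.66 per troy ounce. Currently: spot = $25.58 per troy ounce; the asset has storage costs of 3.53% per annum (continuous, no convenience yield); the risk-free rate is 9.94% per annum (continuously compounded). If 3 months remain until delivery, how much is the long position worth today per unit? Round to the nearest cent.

Current fair forward for the remaining 3 months: F = S·e^((r + u)·T), (r + u) = 0.0994 + 0.0353 = 0.1347
F = 25.58 · e^(0.1347 × 3/12) = 25.58 × 1.034248 = 26.4561
Value of long forward = (F − K)·e^(−rT) = (26.4561 − 26.66) · e^(−0.0994·3/12)
= -0.2039 × 0.975456 = -0.20

-$0.20 per troy ounce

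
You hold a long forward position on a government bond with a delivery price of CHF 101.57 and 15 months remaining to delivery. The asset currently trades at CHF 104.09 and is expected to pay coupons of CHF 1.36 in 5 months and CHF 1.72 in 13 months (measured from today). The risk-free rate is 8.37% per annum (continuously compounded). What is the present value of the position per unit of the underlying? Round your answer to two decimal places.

CHF 9.73

PV(remaining coupons) I = 1.36·e^(−0.0837·5/12) + 1.72·e^(−0.0837·13/12) = 2.8843
Current forward F = (S − I)·e^(rT) = (104.09 − 2.8843)·e^(0.0837·15/12) = 101.2057 × 1.110294 = 112.3681
Value (long) = (F − K)·e^(−rT) = (112.3681 − 101.57) × 0.900662 = 9.7254
Value = CHF 9.73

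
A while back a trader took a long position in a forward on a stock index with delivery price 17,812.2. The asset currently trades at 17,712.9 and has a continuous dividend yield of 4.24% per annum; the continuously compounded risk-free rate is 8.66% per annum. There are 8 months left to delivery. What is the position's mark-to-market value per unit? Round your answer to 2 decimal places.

406.26

Current fair forward for the remaining 8 months: F = S·e^((r − q)·T), (r − q) = 0.0866 − 0.0424 = 0.0442
F = 17712.9 · e^(0.0442 × 8/12) = 17712.9 × 1.02990510 = 18242.6060
Value of long forward = (F − K)·e^(−rT) = (18242.6060 − 17812.2) · e^(−0.0866·8/12)
= 430.4060 × 0.94390162 = 406.26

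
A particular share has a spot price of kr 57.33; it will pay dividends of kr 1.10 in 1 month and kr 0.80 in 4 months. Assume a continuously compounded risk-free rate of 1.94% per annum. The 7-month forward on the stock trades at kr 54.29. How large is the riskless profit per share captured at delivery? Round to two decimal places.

PV(dividends) I = 1.10·e^(−0.0194·1/12) + 0.80·e^(−0.0194·4/12) = 1.8931
Fair forward F* = (S − I)·e^(rT) = (57.33 − 1.8931)·e^0.011317 = 55.4369 × 1.011381 = 56.0678
Market kr 54.29 < fair 56.0678: forward underpriced → reverse cash-and-carry (short the stock, invest proceeds at r, pay the dividends, go long the forward).
Profit at T = |F_mkt − F*| = |54.29 − 56.0678| = kr 1.78 per share

kr 1.78 per share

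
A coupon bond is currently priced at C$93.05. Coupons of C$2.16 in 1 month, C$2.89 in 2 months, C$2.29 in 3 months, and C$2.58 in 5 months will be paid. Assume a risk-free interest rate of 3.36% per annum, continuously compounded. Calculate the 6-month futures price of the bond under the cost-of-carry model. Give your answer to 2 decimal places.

PV(coupons) I = 2.16·e^(−0.0336·1/12) + 2.89·e^(−0.0336·2/12) + 2.29·e^(−0.0336·3/12) + 2.58·e^(−0.0336·5/12)
I = 2.1540 + 2.8739 + 2.2708 + 2.5441 = 9.8428
F = (S − I)·e^(rT) = (93.05 − 9.8428) · e^(0.0336·6/12)
= 83.2072 · e^0.016800 = 83.2072 × 1.016942 = C$84.62

C$84.62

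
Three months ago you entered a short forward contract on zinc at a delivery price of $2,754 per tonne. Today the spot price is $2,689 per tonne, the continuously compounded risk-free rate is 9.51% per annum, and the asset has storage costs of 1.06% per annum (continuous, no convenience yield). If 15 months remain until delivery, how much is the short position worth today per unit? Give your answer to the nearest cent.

Current fair forward for the remaining 15 months: F = S·e^((r + u)·T), (r + u) = 0.0951 + 0.0106 = 0.1057
F = 2689 · e^(0.1057 × 15/12) = 2689 × 1.14125097 = 3068.8239
Value of long forward = (F − K)·e^(−rT) = (3068.8239 − 2754) · e^(−0.0951·15/12)
= 314.8239 × 0.88791878 = 279.54
Short position value = −(long value) = -$279.54

-$279.54 per tonne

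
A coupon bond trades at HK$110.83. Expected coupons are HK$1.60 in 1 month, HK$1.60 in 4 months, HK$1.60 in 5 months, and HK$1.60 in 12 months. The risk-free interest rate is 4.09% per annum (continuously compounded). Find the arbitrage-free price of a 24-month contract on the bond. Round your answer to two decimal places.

PV(coupons) I = 1.60·e^(−0.0409·1/12) + 1.60·e^(−0.0409·4/12) + 1.60·e^(−0.0409·5/12) + 1.60·e^(−0.0409·12/12)
I = 1.5946 + 1.5783 + 1.5730 + 1.5359 = 6.2818
F = (S − I)·e^(rT) = (110.83 − 6.2818) · e^(0.0409·24/12)
= 104.5482 · e^0.081800 = 104.5482 × 1.085239 = HK$113.46

HK$113.46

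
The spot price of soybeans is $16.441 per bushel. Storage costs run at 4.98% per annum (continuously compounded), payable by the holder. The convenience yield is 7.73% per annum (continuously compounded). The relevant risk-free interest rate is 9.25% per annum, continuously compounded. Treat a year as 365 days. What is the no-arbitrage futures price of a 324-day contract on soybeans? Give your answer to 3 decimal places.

Net carry = r + u − y = 0.0925 + 0.0498 − 0.0773 = 0.0650
F = S·e^((r+u−y)T) = 16.441 · e^(0.0650 × 324/365) = 16.441 · e^0.057699
= 16.441 × 1.059396 = $17.418 per bushel

$17.418 per bushel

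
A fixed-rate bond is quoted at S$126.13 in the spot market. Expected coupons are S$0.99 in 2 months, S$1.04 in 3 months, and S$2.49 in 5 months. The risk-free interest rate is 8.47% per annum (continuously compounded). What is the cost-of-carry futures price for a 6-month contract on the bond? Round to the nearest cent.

PV(coupons) I = 0.99·e^(−0.0847·2/12) + 1.04·e^(−0.0847·3/12) + 2.49·e^(−0.0847·5/12)
I = 0.9761 + 1.0182 + 2.4037 = 4.3980
F = (S − I)·e^(rT) = (126.13 − 4.3980) · e^(0.0847·6/12)
= 121.7320 · e^0.042350 = 121.7320 × 1.043260 = S$127.00

S$127.00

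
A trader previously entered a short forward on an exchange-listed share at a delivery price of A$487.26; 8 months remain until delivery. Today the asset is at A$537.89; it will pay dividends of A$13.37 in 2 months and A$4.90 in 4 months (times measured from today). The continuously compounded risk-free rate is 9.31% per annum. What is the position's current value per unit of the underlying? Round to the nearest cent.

PV(remaining dividends) I = 13.37·e^(−0.0931·2/12) + 4.90·e^(−0.0931·4/12) = 17.9144
Current forward F = (S − I)·e^(rT) = (537.89 − 17.9144)·e^(0.0931·8/12) = 519.9756 × 1.064033 = 553.2712
Value (long) = (F − K)·e^(−rT) = (553.2712 − 487.26) × 0.939820 = 62.0386
Short position value = −(long value) = -A$62.04

-A$62.04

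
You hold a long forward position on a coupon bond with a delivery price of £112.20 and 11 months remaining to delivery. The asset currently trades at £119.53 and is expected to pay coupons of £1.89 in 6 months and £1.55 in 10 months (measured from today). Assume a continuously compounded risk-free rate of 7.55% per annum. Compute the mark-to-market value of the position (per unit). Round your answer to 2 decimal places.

PV(remaining coupons) I = 1.89·e^(−0.0755·6/12) + 1.55·e^(−0.0755·10/12) = 3.2755
Current forward F = (S − I)·e^(rT) = (119.53 − 3.2755)·e^(0.0755·11/12) = 116.2545 × 1.071659 = 124.5852
Value (long) = (F − K)·e^(−rT) = (124.5852 − 112.20) × 0.933132 = 11.5570
Value = £11.56

£11.56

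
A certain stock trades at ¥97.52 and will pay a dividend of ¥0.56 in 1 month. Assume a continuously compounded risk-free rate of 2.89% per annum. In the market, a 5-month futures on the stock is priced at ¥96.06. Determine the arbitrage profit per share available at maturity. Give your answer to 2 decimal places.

¥2.08 per share

PV(dividends) I = 0.56·e^(−0.0289·1/12) = 0.5587
Fair futures F* = (S − I)·e^(rT) = (97.52 − 0.5587)·e^0.012042 = 96.9613 × 1.012115 = 98.1360
Market ¥96.06 < fair 98.1360: forward underpriced → reverse cash-and-carry (short the stock, invest proceeds at r, pay the dividends, go long the forward).
Profit at T = |F_mkt − F*| = |96.06 − 98.1360| = ¥2.08 per share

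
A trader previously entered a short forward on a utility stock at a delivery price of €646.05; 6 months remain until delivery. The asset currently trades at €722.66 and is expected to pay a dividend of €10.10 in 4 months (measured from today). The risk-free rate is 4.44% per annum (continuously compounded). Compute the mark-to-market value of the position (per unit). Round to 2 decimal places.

PV(remaining dividends) I = 10.10·e^(−0.0444·4/12) = 9.9516
Current forward F = (S − I)·e^(rT) = (722.66 − 9.9516)·e^(0.0444·6/12) = 712.7084 × 1.022448 = 728.7073
Value (long) = (F − K)·e^(−rT) = (728.7073 − 646.05) × 0.978045 = 80.8426
Short position value = −(long value) = -€80.84

-€80.84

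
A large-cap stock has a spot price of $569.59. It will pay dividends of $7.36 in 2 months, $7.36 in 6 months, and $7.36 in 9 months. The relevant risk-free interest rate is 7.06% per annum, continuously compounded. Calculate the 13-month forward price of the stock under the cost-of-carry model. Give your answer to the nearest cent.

$591.81

PV(dividends) I = 7.36·e^(−0.0706·2/12) + 7.36·e^(−0.0706·6/12) + 7.36·e^(−0.0706·9/12)
I = 7.2739 + 7.1047 + 6.9804 = 21.3590
F = (S − I)·e^(rT) = (569.59 − 21.3590) · e^(0.0706·13/12)
= 548.2310 · e^0.076483 = 548.2310 × 1.079484 = $591.81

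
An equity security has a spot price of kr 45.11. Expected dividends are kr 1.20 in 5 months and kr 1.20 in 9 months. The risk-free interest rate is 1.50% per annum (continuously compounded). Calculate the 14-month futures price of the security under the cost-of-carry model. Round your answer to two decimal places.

kr 43.49

PV(dividends) I = 1.20·e^(−0.0150·5/12) + 1.20·e^(−0.0150·9/12)
I = 1.1925 + 1.1866 = 2.3791
F = (S − I)·e^(rT) = (45.11 − 2.3791) · e^(0.0150·14/12)
= 42.7309 · e^0.017500 = 42.7309 × 1.017654 = kr 43.49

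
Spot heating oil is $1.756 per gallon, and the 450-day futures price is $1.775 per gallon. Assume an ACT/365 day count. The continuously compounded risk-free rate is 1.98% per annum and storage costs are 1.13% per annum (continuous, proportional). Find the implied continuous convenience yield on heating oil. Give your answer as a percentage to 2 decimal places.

2.24%

F = S·e^((r+u−y)T) ⇒ (r+u−y) = ln(F/S)/T
ln(1.775/1.756) = 0.010762; /T ⇒ 0.008729
y = r + u − ln(F/S)/T = 0.0198 + 0.0113 − 0.008729 = 0.022371
y = 2.24%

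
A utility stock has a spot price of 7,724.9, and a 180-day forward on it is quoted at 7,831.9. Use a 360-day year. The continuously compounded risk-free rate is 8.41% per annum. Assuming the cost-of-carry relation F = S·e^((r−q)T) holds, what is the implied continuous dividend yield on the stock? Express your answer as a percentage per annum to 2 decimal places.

From F = S·e^((r−q)T): (r − q) = ln(F/S)/T
ln(7831.9/7724.9) = ln(1.013851) = 0.013756
(r − q) = 0.013756 / (180/360) = 0.027512
q = r − ln(F/S)/T = 0.0841 − 0.027512 = 0.056588
q = 5.66%

5.66%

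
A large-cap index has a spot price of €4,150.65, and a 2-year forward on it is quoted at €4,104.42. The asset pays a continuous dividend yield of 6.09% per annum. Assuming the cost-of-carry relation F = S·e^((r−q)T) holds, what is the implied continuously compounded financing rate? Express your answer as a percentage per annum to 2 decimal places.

5.53%

From F = S·e^((r−q)T): (r − q) = ln(F/S)/T
ln(4104.42/4150.65) = ln(0.988862) = -0.011200
(r − q) = -0.011200 / (2) = -0.005600
r = ln(F/S)/T + q = -0.005600 + 0.0609 = 0.055300
r = 5.53%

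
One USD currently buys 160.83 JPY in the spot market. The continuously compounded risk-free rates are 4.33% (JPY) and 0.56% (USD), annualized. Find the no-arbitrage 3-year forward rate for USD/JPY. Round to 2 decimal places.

F = S·e^((r_JPY − r_USD)T) = 160.83 · e^((0.0433 − 0.0056) × 3)
= 160.83 · e^0.113100 = 160.83 × 1.119744
F = 180.09 JPY per USD

180.09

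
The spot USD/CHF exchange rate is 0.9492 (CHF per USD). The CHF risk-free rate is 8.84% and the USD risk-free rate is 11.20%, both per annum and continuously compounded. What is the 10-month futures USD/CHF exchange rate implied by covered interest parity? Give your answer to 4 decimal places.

0.9307

F = S·e^((r_CHF − r_USD)T) = 0.9492 · e^((0.0884 − 0.1120) × 10/12)
= 0.9492 · e^-0.019667 = 0.9492 × 0.980525
F = 0.9307 CHF per USD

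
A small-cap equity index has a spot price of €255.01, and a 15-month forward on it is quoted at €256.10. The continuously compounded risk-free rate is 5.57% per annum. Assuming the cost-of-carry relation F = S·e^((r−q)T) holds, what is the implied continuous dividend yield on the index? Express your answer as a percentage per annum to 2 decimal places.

5.23%

From F = S·e^((r−q)T): (r − q) = ln(F/S)/T
ln(256.10/255.01) = ln(1.004274) = 0.004265
(r − q) = 0.004265 / (15/12) = 0.003412
q = r − ln(F/S)/T = 0.0557 − 0.003412 = 0.052288
q = 5.23%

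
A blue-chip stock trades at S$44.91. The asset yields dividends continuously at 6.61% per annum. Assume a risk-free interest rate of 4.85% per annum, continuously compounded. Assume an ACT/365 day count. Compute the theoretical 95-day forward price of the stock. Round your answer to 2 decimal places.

S$44.70

F = S·e^((r − q)T) = 44.91 · e^((0.0485 − 0.0661) × 95/365)
= 44.91 · e^-0.004581 = 44.91 × 0.995429
F = S$44.70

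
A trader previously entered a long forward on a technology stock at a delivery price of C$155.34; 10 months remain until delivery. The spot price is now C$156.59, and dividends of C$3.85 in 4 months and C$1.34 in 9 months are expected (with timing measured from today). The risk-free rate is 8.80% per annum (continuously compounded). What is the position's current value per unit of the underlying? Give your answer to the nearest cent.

C$7.24

PV(remaining dividends) I = 3.85·e^(−0.0880·4/12) + 1.34·e^(−0.0880·9/12) = 4.9931
Current forward F = (S − I)·e^(rT) = (156.59 − 4.9931)·e^(0.0880·10/12) = 151.5969 × 1.076089 = 163.1318
Value (long) = (F − K)·e^(−rT) = (163.1318 − 155.34) × 0.929291 = 7.2408
Value = C$7.24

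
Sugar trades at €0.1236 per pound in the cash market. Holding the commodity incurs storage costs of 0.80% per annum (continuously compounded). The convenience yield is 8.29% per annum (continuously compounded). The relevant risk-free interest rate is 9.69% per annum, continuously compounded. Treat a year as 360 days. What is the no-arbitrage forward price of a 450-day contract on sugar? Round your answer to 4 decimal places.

Net carry = r + u − y = 0.0969 + 0.0080 − 0.0829 = 0.0220
F = S·e^((r+u−y)T) = 0.1236 · e^(0.0220 × 450/360) = 0.1236 · e^0.027500
= 0.1236 × 1.027882 = €0.1270 per pound

€0.1270 per pound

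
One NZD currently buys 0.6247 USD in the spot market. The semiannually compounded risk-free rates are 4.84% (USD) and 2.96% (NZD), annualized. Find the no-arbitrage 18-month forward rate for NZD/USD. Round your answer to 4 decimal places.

By covered interest parity, F = S · (1+r_USD/2)^(2T) / (1+r_NZD/2)^(2T)
= 0.6247 × 1.074371 / 1.045060 = 0.6247 × 1.028047
F = 0.6422 USD per NZD

0.6422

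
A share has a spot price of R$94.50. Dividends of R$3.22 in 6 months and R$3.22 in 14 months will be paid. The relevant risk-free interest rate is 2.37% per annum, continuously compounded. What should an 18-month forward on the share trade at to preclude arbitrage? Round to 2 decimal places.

PV(dividends) I = 3.22·e^(−0.0237·6/12) + 3.22·e^(−0.0237·14/12)
I = 3.1821 + 3.1322 = 6.3143
F = (S − I)·e^(rT) = (94.50 − 6.3143) · e^(0.0237·18/12)
= 88.1857 · e^0.035550 = 88.1857 × 1.036189 = R$91.38

R$91.38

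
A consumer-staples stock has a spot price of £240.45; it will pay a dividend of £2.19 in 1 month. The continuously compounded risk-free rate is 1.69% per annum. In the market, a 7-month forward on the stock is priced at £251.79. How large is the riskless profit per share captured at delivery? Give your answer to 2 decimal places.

PV(dividends) I = 2.19·e^(−0.0169·1/12) = 2.1869
Fair forward F* = (S − I)·e^(rT) = (240.45 − 2.1869)·e^0.009858 = 238.2631 × 1.009907 = 240.6236
Market £251.79 > fair 240.6236: forward overpriced → cash-and-carry (borrow at r, buy the stock and collect the dividends, short the forward).
Profit at T = |F_mkt − F*| = |251.79 − 240.6236| = £11.17 per share

£11.17 per share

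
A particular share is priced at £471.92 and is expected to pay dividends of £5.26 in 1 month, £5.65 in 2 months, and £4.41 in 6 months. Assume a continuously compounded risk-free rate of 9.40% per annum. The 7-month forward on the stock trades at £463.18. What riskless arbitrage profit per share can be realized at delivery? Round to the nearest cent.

PV(dividends) I = 5.26·e^(−0.0940·1/12) + 5.65·e^(−0.0940·2/12) + 4.41·e^(−0.0940·6/12) = 14.9887
Fair forward F* = (S − I)·e^(rT) = (471.92 − 14.9887)·e^0.054833 = 456.9313 × 1.056364 = 482.6858
Market £463.18 < fair 482.6858: forward underpriced → reverse cash-and-carry (short the stock, invest proceeds at r, pay the dividends, go long the forward).
Profit at T = |F_mkt − F*| = |463.18 − 482.6858| = £19.51 per share

£19.51 per share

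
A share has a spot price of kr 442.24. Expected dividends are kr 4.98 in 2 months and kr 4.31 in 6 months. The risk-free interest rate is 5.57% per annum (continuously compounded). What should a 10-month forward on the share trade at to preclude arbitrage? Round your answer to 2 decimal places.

kr 453.69

PV(dividends) I = 4.98·e^(−0.0557·2/12) + 4.31·e^(−0.0557·6/12)
I = 4.9340 + 4.1916 = 9.1256
F = (S − I)·e^(rT) = (442.24 − 9.1256) · e^(0.0557·10/12)
= 433.1144 · e^0.046417 = 433.1144 × 1.047511 = kr 453.69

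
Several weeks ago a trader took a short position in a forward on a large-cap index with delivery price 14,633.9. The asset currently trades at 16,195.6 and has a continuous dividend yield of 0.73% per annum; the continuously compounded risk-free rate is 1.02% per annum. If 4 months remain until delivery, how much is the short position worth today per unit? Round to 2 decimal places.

-1572.01

Current fair forward for the remaining 4 months: F = S·e^((r − q)·T), (r − q) = 0.0102 − 0.0073 = 0.0029
F = 16195.6 · e^(0.0029 × 4/12) = 16195.6 × 1.00096713 = 16211.2633
Value of long forward = (F − K)·e^(−rT) = (16211.2633 − 14633.9) · e^(−0.0102·4/12)
= 1577.3633 × 0.99660577 = 1572.01
Short position value = −(long value) = -1572.01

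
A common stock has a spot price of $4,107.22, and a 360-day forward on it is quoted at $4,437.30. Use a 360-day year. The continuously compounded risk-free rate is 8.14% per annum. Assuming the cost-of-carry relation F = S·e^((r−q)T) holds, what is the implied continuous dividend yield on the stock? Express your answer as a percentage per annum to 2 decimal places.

0.41%

From F = S·e^((r−q)T): (r − q) = ln(F/S)/T
ln(4437.30/4107.22) = ln(1.080366) = 0.077300
(r − q) = 0.077300 / (360/360) = 0.077300
q = r − ln(F/S)/T = 0.0814 − 0.077300 = 0.004100
q = 0.41%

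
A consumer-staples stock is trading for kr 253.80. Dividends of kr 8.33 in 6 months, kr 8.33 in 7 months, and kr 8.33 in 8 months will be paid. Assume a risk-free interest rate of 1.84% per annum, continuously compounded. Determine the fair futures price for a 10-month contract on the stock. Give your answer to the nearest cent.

PV(dividends) I = 8.33·e^(−0.0184·6/12) + 8.33·e^(−0.0184·7/12) + 8.33·e^(−0.0184·8/12)
I = 8.2537 + 8.2411 + 8.2284 = 24.7232
F = (S − I)·e^(rT) = (253.80 − 24.7232) · e^(0.0184·10/12)
= 229.0768 · e^0.015333 = 229.0768 × 1.015451 = kr 232.62

kr 232.62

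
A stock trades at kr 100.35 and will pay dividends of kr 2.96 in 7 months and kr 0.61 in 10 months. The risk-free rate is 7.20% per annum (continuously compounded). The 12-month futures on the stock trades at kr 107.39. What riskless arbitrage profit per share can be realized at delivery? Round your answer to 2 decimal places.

PV(dividends) I = 2.96·e^(−0.0720·7/12) + 0.61·e^(−0.0720·10/12) = 3.4127
Fair futures F* = (S − I)·e^(rT) = (100.35 − 3.4127)·e^0.072000 = 96.9373 × 1.074655 = 104.1742
Market kr 107.39 > fair 104.1742: forward overpriced → cash-and-carry (borrow at r, buy the stock and collect the dividends, short the forward).
Profit at T = |F_mkt − F*| = |107.39 − 104.1742| = kr 3.22 per share

kr 3.22 per share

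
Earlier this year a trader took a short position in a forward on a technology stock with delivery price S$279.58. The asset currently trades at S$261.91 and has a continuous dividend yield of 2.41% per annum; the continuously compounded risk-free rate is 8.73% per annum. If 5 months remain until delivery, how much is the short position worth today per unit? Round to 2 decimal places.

Current fair forward for the remaining 5 months: F = S·e^((r − q)·T), (r − q) = 0.0873 − 0.0241 = 0.0632
F = 261.91 · e^(0.0632 × 5/12) = 261.91 × 1.026683 = 268.8985
Value of long forward = (F − K)·e^(−rT) = (268.8985 − 279.58) · e^(−0.0873·5/12)
= -10.6815 × 0.964279 = -10.30
Short position value = −(long value) = S$10.30

S$10.30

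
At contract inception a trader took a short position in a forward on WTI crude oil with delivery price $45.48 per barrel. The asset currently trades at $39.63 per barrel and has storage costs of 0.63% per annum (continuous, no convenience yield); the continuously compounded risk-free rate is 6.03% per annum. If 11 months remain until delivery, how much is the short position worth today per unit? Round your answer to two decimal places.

$3.17 per barrel

Current fair forward for the remaining 11 months: F = S·e^((r + u)·T), (r + u) = 0.0603 + 0.0063 = 0.0666
F = 39.63 · e^(0.0666 × 11/12) = 39.63 × 1.062952 = 42.1248
Value of long forward = (F − K)·e^(−rT) = (42.1248 − 45.48) · e^(−0.0603·11/12)
= -3.3552 × 0.946225 = -3.17
Short position value = −(long value) = $3.17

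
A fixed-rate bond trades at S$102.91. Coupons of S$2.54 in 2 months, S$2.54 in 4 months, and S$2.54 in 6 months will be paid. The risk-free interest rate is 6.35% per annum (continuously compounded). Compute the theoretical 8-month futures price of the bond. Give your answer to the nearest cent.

S$99.58

PV(coupons) I = 2.54·e^(−0.0635·2/12) + 2.54·e^(−0.0635·4/12) + 2.54·e^(−0.0635·6/12)
I = 2.5133 + 2.4868 + 2.4606 = 7.4607
F = (S − I)·e^(rT) = (102.91 − 7.4607) · e^(0.0635·8/12)
= 95.4493 · e^0.042333 = 95.4493 × 1.043242 = S$99.58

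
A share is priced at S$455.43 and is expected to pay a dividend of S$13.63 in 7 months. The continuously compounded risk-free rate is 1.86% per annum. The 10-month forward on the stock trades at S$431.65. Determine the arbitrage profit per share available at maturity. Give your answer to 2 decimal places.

S$17.20 per share

PV(dividends) I = 13.63·e^(−0.0186·7/12) = 13.4829
Fair forward F* = (S − I)·e^(rT) = (455.43 − 13.4829)·e^0.015500 = 441.9471 × 1.015621 = 448.8508
Market S$431.65 < fair 448.8508: forward underpriced → reverse cash-and-carry (short the stock, invest proceeds at r, pay the dividends, go long the forward).
Profit at T = |F_mkt − F*| = |431.65 − 448.8508| = S$17.20 per share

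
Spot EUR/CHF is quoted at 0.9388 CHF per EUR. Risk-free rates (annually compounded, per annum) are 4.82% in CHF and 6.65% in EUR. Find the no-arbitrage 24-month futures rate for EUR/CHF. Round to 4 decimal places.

0.9069

By covered interest parity, F = S · (1+r_CHF)^T / (1+r_EUR)^T
= 0.9388 × 1.098723 / 1.137422 = 0.9388 × 0.965977
F = 0.9069 CHF per EUR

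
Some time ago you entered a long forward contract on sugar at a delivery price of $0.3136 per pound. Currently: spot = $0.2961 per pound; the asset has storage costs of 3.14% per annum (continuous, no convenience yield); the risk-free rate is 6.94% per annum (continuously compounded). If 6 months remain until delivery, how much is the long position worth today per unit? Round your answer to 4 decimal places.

-$0.0021 per pound

Current fair forward for the remaining 6 months: F = S·e^((r + u)·T), (r + u) = 0.0694 + 0.0314 = 0.1008
F = 0.2961 · e^(0.1008 × 6/12) = 0.2961 × 1.051692 = 0.3114
Value of long forward = (F − K)·e^(−rT) = (0.3114 − 0.3136) · e^(−0.0694·6/12)
= -0.0022 × 0.965895 = -0.0021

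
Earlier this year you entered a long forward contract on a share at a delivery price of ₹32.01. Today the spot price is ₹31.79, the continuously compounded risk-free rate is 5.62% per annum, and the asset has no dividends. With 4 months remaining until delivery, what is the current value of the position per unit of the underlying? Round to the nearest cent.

Current fair forward for the remaining 4 months: F = S·e^(r·T), r = 0.0562
F = 31.79 · e^(0.0562 × 4/12) = 31.79 × 1.018910 = 32.3911
Value of long forward = (F − K)·e^(−rT) = (32.3911 − 32.01) · e^(−0.0562·4/12)
= 0.3811 × 0.981441 = 0.37

₹0.37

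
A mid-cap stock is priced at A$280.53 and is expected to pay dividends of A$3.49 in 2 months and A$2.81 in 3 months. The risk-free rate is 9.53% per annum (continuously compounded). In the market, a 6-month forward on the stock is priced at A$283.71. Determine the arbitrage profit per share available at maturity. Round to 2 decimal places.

A$4.03 per share

PV(dividends) I = 3.49·e^(−0.0953·2/12) + 2.81·e^(−0.0953·3/12) = 6.1788
Fair forward F* = (S − I)·e^(rT) = (280.53 − 6.1788)·e^0.047650 = 274.3512 × 1.048804 = 287.7406
Market A$283.71 < fair 287.7406: forward underpriced → reverse cash-and-carry (short the stock, invest proceeds at r, pay the dividends, go long the forward).
Profit at T = |F_mkt − F*| = |283.71 − 287.7406| = A$4.03 per share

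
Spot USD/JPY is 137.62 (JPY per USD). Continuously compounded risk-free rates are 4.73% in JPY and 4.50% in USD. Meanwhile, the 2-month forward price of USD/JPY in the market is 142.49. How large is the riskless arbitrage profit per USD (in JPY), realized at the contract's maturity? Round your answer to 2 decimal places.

Fair forward: F* = S·e^(carry·T), with carry = (r_JPY − r_USD) = 0.0473 − 0.0450 = 0.0023
F* = 137.62 · e^(0.0023 × 2/12) = 137.62 · e^0.000383 = 137.62 × 1.000383 = 137.6727
Market 142.49 > fair 137.6727: forward overpriced → cash-and-carry (buy spot, short the forward).
At maturity, profit = |F_mkt − F*| = |142.49 − 137.6727| = 4.82 per USD (in JPY)

4.82 per USD (in JPY)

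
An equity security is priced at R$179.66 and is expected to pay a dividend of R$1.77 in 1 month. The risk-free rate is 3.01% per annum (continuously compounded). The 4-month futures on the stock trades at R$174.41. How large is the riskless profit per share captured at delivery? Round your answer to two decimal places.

PV(dividends) I = 1.77·e^(−0.0301·1/12) = 1.7656
Fair futures F* = (S − I)·e^(rT) = (179.66 − 1.7656)·e^0.010033 = 177.8944 × 1.010083 = 179.6881
Market R$174.41 < fair 179.6881: forward underpriced → reverse cash-and-carry (short the stock, invest proceeds at r, pay the dividends, go long the forward).
Profit at T = |F_mkt − F*| = |174.41 − 179.6881| = R$5.28 per share

R$5.28 per share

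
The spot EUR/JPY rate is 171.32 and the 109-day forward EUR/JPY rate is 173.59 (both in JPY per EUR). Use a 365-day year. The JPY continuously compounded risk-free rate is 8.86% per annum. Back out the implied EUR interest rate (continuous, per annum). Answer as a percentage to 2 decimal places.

F = S·e^((r_JPY − r_EUR)T) ⇒ r_EUR = r_JPY − ln(F/S)/T
ln(173.59/171.32) = 0.013163; /(109/365) = 0.044078
r_EUR = 0.0886 − 0.044078 = 0.044522
r_EUR = 4.45%

4.45%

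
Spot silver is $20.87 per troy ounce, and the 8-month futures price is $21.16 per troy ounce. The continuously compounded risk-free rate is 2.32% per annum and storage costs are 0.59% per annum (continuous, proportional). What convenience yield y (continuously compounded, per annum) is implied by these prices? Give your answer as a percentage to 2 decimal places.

F = S·e^((r+u−y)T) ⇒ (r+u−y) = ln(F/S)/T
ln(21.16/20.87) = 0.013800; /T ⇒ 0.020700
y = r + u − ln(F/S)/T = 0.0232 + 0.0059 − 0.020700 = 0.008400
y = 0.84%

0.84%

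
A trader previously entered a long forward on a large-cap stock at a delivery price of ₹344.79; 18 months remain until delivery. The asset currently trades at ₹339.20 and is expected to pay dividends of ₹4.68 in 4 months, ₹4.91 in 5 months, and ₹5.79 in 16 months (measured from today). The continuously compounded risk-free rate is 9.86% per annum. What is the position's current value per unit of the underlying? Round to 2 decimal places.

PV(remaining dividends) I = 4.68·e^(−0.0986·4/12) + 4.91·e^(−0.0986·5/12) + 5.79·e^(−0.0986·16/12) = 14.3178
Current forward F = (S − I)·e^(rT) = (339.20 − 14.3178)·e^(0.0986·18/12) = 324.8822 × 1.159397 = 376.6674
Value (long) = (F − K)·e^(−rT) = (376.6674 − 344.79) × 0.862517 = 27.4948
Value = ₹27.49

₹27.49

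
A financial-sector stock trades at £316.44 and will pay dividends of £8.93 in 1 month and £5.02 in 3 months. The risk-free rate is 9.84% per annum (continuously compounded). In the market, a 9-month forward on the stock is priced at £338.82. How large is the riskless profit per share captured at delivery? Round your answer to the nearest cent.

£12.95 per share

PV(dividends) I = 8.93·e^(−0.0984·1/12) + 5.02·e^(−0.0984·3/12) = 13.7551
Fair forward F* = (S − I)·e^(rT) = (316.44 − 13.7551)·e^0.073800 = 302.6849 × 1.076591 = 325.8678
Market £338.82 > fair 325.8678: forward overpriced → cash-and-carry (borrow at r, buy the stock and collect the dividends, short the forward).
Profit at T = |F_mkt − F*| = |338.82 − 325.8678| = £12.95 per share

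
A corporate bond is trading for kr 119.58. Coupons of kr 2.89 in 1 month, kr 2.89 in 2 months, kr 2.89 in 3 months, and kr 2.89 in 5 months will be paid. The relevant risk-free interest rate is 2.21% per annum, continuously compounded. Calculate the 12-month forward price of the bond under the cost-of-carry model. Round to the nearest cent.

PV(coupons) I = 2.89·e^(−0.0221·1/12) + 2.89·e^(−0.0221·2/12) + 2.89·e^(−0.0221·3/12) + 2.89·e^(−0.0221·5/12)
I = 2.8847 + 2.8794 + 2.8741 + 2.8635 = 11.5017
F = (S − I)·e^(rT) = (119.58 − 11.5017) · e^(0.0221·12/12)
= 108.0783 · e^0.022100 = 108.0783 × 1.022346 = kr 110.49

kr 110.49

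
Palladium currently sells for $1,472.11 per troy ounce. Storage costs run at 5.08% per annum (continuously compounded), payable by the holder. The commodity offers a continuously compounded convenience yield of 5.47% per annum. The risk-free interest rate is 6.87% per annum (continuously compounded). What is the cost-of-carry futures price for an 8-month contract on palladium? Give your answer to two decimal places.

$1,537.10 per troy ounce

Net carry = r + u − y = 0.0687 + 0.0508 − 0.0547 = 0.0648
F = S·e^((r+u−y)T) = 1472.11 · e^(0.0648 × 8/12) = 1472.11 · e^0.04320000
= 1472.11 × 1.04414670 = $1,537.10 per troy ounce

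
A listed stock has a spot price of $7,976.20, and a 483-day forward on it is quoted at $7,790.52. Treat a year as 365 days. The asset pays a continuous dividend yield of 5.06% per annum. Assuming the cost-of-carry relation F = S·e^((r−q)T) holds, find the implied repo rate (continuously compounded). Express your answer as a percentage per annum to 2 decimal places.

From F = S·e^((r−q)T): (r − q) = ln(F/S)/T
ln(7790.52/7976.20) = ln(0.976721) = -0.023554
(r − q) = -0.023554 / (483/365) = -0.017800
r = ln(F/S)/T + q = -0.017800 + 0.0506 = 0.032800
r = 3.28%

3.28%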